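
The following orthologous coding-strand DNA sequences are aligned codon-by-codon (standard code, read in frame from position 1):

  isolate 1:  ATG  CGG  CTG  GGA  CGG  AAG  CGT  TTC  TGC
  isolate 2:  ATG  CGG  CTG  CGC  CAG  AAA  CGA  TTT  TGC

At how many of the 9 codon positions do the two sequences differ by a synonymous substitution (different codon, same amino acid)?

Codon 1: ATG Met / ATG Met — identical.
Codon 2: CGG Arg / CGG Arg — identical.
Codon 3: CTG Leu / CTG Leu — identical.
Codon 4: GGA Gly / CGC Arg — nonsynonymous.
Codon 5: CGG Arg / CAG Gln — nonsynonymous.
Codon 6: AAG Lys / AAA Lys — synonymous.
Codon 7: CGT Arg / CGA Arg — synonymous.
Codon 8: TTC Phe / TTT Phe — synonymous.
Codon 9: TGC Cys / TGC Cys — identical.
Synonymous differences: 3.

3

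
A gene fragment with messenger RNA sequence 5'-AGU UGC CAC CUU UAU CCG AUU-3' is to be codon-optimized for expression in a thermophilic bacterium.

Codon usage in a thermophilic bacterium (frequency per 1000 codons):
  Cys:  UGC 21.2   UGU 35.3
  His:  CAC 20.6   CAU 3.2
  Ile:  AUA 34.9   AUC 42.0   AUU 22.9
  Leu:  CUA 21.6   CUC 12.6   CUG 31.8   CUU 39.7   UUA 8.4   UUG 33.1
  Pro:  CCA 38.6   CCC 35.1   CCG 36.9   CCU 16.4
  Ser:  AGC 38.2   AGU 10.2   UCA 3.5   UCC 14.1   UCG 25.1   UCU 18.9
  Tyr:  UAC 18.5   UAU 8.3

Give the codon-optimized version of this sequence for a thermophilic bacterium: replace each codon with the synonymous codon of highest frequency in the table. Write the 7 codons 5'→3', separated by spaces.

AGC UGU CAC CUU UAC CCA AUC

Codon 1 (Ser): best is AGC at 38.2.
Codon 2 (Cys): best is UGU at 35.3.
Codon 3 (His): best is CAC at 20.6.
Codon 4 (Leu): best is CUU at 39.7.
Codon 5 (Tyr): best is UAC at 18.5.
Codon 6 (Pro): best is CCA at 38.6.
Codon 7 (Ile): best is AUC at 42.0.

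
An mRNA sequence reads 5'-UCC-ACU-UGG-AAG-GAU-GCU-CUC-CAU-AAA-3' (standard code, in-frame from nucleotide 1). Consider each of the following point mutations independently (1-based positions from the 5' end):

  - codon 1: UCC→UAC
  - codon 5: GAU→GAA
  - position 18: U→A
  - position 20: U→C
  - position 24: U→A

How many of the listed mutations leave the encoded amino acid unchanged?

1

Codon 1: UCC (Ser) → UAC (Tyr) — missense.
Codon 5: GAU (Asp) → GAA (Glu) — missense.
Codon 6: GCU (Ala) → GCA (Ala) — synonymous.
Codon 7: CUC (Leu) → CCC (Pro) — missense.
Codon 8: CAU (His) → CAA (Gln) — missense.
Synonymous: 1 of 5.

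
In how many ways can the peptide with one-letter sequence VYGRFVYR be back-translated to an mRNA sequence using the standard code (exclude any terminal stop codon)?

18432

Val: 4 codons.
Tyr: 2 codons.
Gly: 4 codons.
Arg: 6 codons.
Phe: 2 codons.
Val: 4 codons.
Tyr: 2 codons.
Arg: 6 codons.
4 × 2 × 4 × 6 × 2 × 4 × 2 × 6 = 18432.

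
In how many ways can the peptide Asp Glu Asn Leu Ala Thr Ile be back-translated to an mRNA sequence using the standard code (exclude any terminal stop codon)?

Asp: 2 codons.
Glu: 2 codons.
Asn: 2 codons.
Leu: 6 codons.
Ala: 4 codons.
Thr: 4 codons.
Ile: 3 codons.
2 × 2 × 2 × 6 × 4 × 4 × 3 = 2304.

2304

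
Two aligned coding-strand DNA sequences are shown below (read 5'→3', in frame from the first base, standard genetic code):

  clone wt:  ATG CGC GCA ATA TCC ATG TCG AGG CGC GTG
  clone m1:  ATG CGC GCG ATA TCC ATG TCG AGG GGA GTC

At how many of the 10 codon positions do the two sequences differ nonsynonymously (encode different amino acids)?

Codon 1: ATG Met / ATG Met — identical.
Codon 2: CGC Arg / CGC Arg — identical.
Codon 3: GCA Ala / GCG Ala — synonymous.
Codon 4: ATA Ile / ATA Ile — identical.
Codon 5: TCC Ser / TCC Ser — identical.
Codon 6: ATG Met / ATG Met — identical.
Codon 7: TCG Ser / TCG Ser — identical.
Codon 8: AGG Arg / AGG Arg — identical.
Codon 9: CGC Arg / GGA Gly — nonsynonymous.
Codon 10: GTG Val / GTC Val — synonymous.
Nonsynonymous differences: 1.

1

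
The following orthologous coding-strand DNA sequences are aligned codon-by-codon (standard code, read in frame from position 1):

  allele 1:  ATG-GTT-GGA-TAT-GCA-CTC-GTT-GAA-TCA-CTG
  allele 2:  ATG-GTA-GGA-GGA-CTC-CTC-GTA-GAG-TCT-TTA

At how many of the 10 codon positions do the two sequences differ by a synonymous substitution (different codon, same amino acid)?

Codon 1: ATG Met / ATG Met — identical.
Codon 2: GTT Val / GTA Val — synonymous.
Codon 3: GGA Gly / GGA Gly — identical.
Codon 4: TAT Tyr / GGA Gly — nonsynonymous.
Codon 5: GCA Ala / CTC Leu — nonsynonymous.
Codon 6: CTC Leu / CTC Leu — identical.
Codon 7: GTT Val / GTA Val — synonymous.
Codon 8: GAA Glu / GAG Glu — synonymous.
Codon 9: TCA Ser / TCT Ser — synonymous.
Codon 10: CTG Leu / TTA Leu — synonymous.
Synonymous differences: 5.

5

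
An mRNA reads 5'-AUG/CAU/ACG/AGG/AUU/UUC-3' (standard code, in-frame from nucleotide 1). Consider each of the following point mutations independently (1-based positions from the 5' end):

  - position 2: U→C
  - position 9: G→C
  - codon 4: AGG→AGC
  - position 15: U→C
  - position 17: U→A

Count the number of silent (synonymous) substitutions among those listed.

2

Codon 1: AUG (Met) → ACG (Thr) — missense.
Codon 3: ACG (Thr) → ACC (Thr) — synonymous.
Codon 4: AGG (Arg) → AGC (Ser) — missense.
Codon 5: AUU (Ile) → AUC (Ile) — synonymous.
Codon 6: UUC (Phe) → UAC (Tyr) — missense.
Synonymous: 2 of 5.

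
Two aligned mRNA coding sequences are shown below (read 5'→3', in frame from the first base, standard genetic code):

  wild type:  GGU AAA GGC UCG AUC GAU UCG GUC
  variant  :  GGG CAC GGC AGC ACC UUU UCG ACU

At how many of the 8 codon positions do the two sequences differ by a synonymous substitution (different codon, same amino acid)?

Codon 1: GGU Gly / GGG Gly — synonymous.
Codon 2: AAA Lys / CAC His — nonsynonymous.
Codon 3: GGC Gly / GGC Gly — identical.
Codon 4: UCG Ser / AGC Ser — synonymous.
Codon 5: AUC Ile / ACC Thr — nonsynonymous.
Codon 6: GAU Asp / UUU Phe — nonsynonymous.
Codon 7: UCG Ser / UCG Ser — identical.
Codon 8: GUC Val / ACU Thr — nonsynonymous.
Synonymous differences: 2.

2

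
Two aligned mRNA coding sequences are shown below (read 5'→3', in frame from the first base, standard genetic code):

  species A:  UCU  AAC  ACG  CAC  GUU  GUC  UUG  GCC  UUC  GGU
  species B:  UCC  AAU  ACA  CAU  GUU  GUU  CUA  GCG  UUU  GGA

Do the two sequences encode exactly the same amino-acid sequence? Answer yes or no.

yes

Codon 1: UCU Ser / UCC Ser — synonymous.
Codon 2: AAC Asn / AAU Asn — synonymous.
Codon 3: ACG Thr / ACA Thr — synonymous.
Codon 4: CAC His / CAU His — synonymous.
Codon 5: GUU Val / GUU Val — identical.
Codon 6: GUC Val / GUU Val — synonymous.
Codon 7: UUG Leu / CUA Leu — synonymous.
Codon 8: GCC Ala / GCG Ala — synonymous.
Codon 9: UUC Phe / UUU Phe — synonymous.
Codon 10: GGU Gly / GGA Gly — synonymous.
Nonsynonymous differences: 0 → same protein.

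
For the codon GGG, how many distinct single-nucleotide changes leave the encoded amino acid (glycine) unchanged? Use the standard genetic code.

3

Position 1: none → 0 synonymous.
Position 2: none → 0 synonymous.
Position 3: GGT, GGC, GGA → 3 synonymous.
Total: 0 + 0 + 3 = 3.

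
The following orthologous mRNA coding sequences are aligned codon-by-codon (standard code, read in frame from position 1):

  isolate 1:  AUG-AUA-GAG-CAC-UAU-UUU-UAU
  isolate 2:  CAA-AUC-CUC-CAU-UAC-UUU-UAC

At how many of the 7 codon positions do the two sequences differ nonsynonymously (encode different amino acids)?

Codon 1: AUG Met / CAA Gln — nonsynonymous.
Codon 2: AUA Ile / AUC Ile — synonymous.
Codon 3: GAG Glu / CUC Leu — nonsynonymous.
Codon 4: CAC His / CAU His — synonymous.
Codon 5: UAU Tyr / UAC Tyr — synonymous.
Codon 6: UUU Phe / UUU Phe — identical.
Codon 7: UAU Tyr / UAC Tyr — synonymous.
Nonsynonymous differences: 2.

2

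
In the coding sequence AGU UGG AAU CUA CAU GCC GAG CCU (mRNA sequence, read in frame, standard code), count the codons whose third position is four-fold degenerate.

3

Codon 1 AGU (Ser): third position 2-fold.
Codon 2 UGG (Trp): third position 1-fold.
Codon 3 AAU (Asn): third position 2-fold.
Codon 4 CUA (Leu): third position 4-fold.
Codon 5 CAU (His): third position 2-fold.
Codon 6 GCC (Ala): third position 4-fold.
Codon 7 GAG (Glu): third position 2-fold.
Codon 8 CCU (Pro): third position 4-fold.
Four-fold degenerate third positions: 3.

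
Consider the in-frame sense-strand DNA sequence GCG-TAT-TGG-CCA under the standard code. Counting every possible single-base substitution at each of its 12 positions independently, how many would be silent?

Codon 1 (GCG, Ala): 3 synonymous substitutions.
Codon 2 (TAT, Tyr): 1 synonymous substitution.
Codon 3 (TGG, Trp): 0 synonymous substitutions.
Codon 4 (CCA, Pro): 3 synonymous substitutions.
Total: 3 + 1 + 0 + 3 = 7.

7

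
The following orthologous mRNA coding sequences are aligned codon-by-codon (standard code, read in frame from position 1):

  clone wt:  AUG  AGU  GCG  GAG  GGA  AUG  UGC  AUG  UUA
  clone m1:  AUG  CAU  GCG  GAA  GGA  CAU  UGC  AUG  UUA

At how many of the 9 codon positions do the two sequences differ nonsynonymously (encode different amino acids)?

Codon 1: AUG Met / AUG Met — identical.
Codon 2: AGU Ser / CAU His — nonsynonymous.
Codon 3: GCG Ala / GCG Ala — identical.
Codon 4: GAG Glu / GAA Glu — synonymous.
Codon 5: GGA Gly / GGA Gly — identical.
Codon 6: AUG Met / CAU His — nonsynonymous.
Codon 7: UGC Cys / UGC Cys — identical.
Codon 8: AUG Met / AUG Met — identical.
Codon 9: UUA Leu / UUA Leu — identical.
Nonsynonymous differences: 2.

2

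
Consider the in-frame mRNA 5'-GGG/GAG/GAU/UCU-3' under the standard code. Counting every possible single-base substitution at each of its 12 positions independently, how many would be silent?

Codon 1 (GGG, Gly): 3 synonymous substitutions.
Codon 2 (GAG, Glu): 1 synonymous substitution.
Codon 3 (GAU, Asp): 1 synonymous substitution.
Codon 4 (UCU, Ser): 3 synonymous substitutions.
Total: 3 + 1 + 1 + 3 = 8.

8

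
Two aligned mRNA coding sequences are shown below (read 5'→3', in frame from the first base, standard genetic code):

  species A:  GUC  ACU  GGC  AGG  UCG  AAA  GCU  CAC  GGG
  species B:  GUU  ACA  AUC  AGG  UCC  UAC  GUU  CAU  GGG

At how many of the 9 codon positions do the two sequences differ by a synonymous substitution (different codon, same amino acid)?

Codon 1: GUC Val / GUU Val — synonymous.
Codon 2: ACU Thr / ACA Thr — synonymous.
Codon 3: GGC Gly / AUC Ile — nonsynonymous.
Codon 4: AGG Arg / AGG Arg — identical.
Codon 5: UCG Ser / UCC Ser — synonymous.
Codon 6: AAA Lys / UAC Tyr — nonsynonymous.
Codon 7: GCU Ala / GUU Val — nonsynonymous.
Codon 8: CAC His / CAU His — synonymous.
Codon 9: GGG Gly / GGG Gly — identical.
Synonymous differences: 4.

4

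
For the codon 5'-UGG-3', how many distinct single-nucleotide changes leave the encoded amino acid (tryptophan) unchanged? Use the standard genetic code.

0

Position 1: none → 0 synonymous.
Position 2: none → 0 synonymous.
Position 3: none → 0 synonymous.
Total: 0 + 0 + 0 = 0.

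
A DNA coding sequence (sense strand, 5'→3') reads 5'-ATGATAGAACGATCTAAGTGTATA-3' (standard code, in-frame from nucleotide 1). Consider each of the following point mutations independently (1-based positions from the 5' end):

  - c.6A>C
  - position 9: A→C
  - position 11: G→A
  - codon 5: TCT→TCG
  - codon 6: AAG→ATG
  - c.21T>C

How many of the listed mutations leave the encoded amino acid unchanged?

Codon 2: ATA (Ile) → ATC (Ile) — synonymous.
Codon 3: GAA (Glu) → GAC (Asp) — missense.
Codon 4: CGA (Arg) → CAA (Gln) — missense.
Codon 5: TCT (Ser) → TCG (Ser) — synonymous.
Codon 6: AAG (Lys) → ATG (Met) — missense.
Codon 7: TGT (Cys) → TGC (Cys) — synonymous.
Synonymous: 3 of 6.

3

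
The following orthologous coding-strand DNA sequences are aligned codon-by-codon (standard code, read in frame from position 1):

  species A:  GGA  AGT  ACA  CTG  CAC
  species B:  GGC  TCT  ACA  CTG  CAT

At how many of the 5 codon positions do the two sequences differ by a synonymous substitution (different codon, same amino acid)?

3

Codon 1: GGA Gly / GGC Gly — synonymous.
Codon 2: AGT Ser / TCT Ser — synonymous.
Codon 3: ACA Thr / ACA Thr — identical.
Codon 4: CTG Leu / CTG Leu — identical.
Codon 5: CAC His / CAT His — synonymous.
Synonymous differences: 3.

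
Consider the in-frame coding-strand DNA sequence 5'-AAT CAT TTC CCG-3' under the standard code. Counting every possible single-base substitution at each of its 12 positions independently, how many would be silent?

6

Codon 1 (AAT, Asn): 1 synonymous substitution.
Codon 2 (CAT, His): 1 synonymous substitution.
Codon 3 (TTC, Phe): 1 synonymous substitution.
Codon 4 (CCG, Pro): 3 synonymous substitutions.
Total: 1 + 1 + 1 + 3 = 6.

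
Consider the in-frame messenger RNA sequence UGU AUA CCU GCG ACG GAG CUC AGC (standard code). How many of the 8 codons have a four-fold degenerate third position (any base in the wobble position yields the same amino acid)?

4

Codon 1 UGU (Cys): third position 2-fold.
Codon 2 AUA (Ile): third position 3-fold.
Codon 3 CCU (Pro): third position 4-fold.
Codon 4 GCG (Ala): third position 4-fold.
Codon 5 ACG (Thr): third position 4-fold.
Codon 6 GAG (Glu): third position 2-fold.
Codon 7 CUC (Leu): third position 4-fold.
Codon 8 AGC (Ser): third position 2-fold.
Four-fold degenerate third positions: 4.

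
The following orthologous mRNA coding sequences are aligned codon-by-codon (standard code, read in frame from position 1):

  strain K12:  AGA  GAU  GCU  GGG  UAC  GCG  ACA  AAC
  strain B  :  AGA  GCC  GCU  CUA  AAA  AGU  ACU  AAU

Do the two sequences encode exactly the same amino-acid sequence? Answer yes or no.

no

Codon 1: AGA Arg / AGA Arg — identical.
Codon 2: GAU Asp / GCC Ala — nonsynonymous.
Codon 3: GCU Ala / GCU Ala — identical.
Codon 4: GGG Gly / CUA Leu — nonsynonymous.
Codon 5: UAC Tyr / AAA Lys — nonsynonymous.
Codon 6: GCG Ala / AGU Ser — nonsynonymous.
Codon 7: ACA Thr / ACU Thr — synonymous.
Codon 8: AAC Asn / AAU Asn — synonymous.
Nonsynonymous differences: 4 → different protein.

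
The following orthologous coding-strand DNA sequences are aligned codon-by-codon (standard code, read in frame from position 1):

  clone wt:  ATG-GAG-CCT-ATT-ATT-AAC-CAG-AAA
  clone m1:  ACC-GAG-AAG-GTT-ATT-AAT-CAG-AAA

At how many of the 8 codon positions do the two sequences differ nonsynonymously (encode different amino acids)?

3

Codon 1: ATG Met / ACC Thr — nonsynonymous.
Codon 2: GAG Glu / GAG Glu — identical.
Codon 3: CCT Pro / AAG Lys — nonsynonymous.
Codon 4: ATT Ile / GTT Val — nonsynonymous.
Codon 5: ATT Ile / ATT Ile — identical.
Codon 6: AAC Asn / AAT Asn — synonymous.
Codon 7: CAG Gln / CAG Gln — identical.
Codon 8: AAA Lys / AAA Lys — identical.
Nonsynonymous differences: 3.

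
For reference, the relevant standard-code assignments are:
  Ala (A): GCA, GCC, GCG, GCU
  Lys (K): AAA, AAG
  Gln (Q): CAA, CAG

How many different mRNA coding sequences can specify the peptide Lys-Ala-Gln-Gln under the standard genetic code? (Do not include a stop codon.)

32

Lys: 2 codons.
Ala: 4 codons.
Gln: 2 codons.
Gln: 2 codons.
2 × 4 × 2 × 2 = 32.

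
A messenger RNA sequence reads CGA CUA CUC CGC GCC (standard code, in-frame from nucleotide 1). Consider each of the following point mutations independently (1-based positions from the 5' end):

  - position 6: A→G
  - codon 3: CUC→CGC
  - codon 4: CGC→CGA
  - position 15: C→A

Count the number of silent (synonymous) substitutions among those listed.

3

Codon 2: CUA (Leu) → CUG (Leu) — synonymous.
Codon 3: CUC (Leu) → CGC (Arg) — missense.
Codon 4: CGC (Arg) → CGA (Arg) — synonymous.
Codon 5: GCC (Ala) → GCA (Ala) — synonymous.
Synonymous: 3 of 4.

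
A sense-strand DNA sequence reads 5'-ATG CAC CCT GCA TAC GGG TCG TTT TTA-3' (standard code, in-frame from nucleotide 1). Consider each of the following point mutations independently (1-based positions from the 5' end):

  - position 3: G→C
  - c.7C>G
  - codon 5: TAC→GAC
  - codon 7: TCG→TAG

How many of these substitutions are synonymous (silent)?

Codon 1: ATG (Met) → ATC (Ile) — missense.
Codon 3: CCT (Pro) → GCT (Ala) — missense.
Codon 5: TAC (Tyr) → GAC (Asp) — missense.
Codon 7: TCG (Ser) → TAG (Stop) — nonsense.
Synonymous: 0 of 4.

0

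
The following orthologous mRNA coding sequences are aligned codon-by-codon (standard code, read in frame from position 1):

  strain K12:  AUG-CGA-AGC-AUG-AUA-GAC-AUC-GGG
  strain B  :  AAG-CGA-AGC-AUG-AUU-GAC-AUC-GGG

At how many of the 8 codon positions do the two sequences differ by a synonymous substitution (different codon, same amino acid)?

1

Codon 1: AUG Met / AAG Lys — nonsynonymous.
Codon 2: CGA Arg / CGA Arg — identical.
Codon 3: AGC Ser / AGC Ser — identical.
Codon 4: AUG Met / AUG Met — identical.
Codon 5: AUA Ile / AUU Ile — synonymous.
Codon 6: GAC Asp / GAC Asp — identical.
Codon 7: AUC Ile / AUC Ile — identical.
Codon 8: GGG Gly / GGG Gly — identical.
Synonymous differences: 1.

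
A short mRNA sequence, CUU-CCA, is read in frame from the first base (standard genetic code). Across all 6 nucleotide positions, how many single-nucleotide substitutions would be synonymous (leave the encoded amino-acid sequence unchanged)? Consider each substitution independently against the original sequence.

Codon 1 (CUU, Leu): 3 synonymous substitutions.
Codon 2 (CCA, Pro): 3 synonymous substitutions.
Total: 3 + 3 = 6.

6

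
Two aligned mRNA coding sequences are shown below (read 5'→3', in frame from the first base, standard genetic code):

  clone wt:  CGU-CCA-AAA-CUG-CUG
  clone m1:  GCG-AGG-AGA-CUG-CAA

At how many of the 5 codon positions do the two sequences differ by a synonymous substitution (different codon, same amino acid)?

Codon 1: CGU Arg / GCG Ala — nonsynonymous.
Codon 2: CCA Pro / AGG Arg — nonsynonymous.
Codon 3: AAA Lys / AGA Arg — nonsynonymous.
Codon 4: CUG Leu / CUG Leu — identical.
Codon 5: CUG Leu / CAA Gln — nonsynonymous.
Synonymous differences: 0.

0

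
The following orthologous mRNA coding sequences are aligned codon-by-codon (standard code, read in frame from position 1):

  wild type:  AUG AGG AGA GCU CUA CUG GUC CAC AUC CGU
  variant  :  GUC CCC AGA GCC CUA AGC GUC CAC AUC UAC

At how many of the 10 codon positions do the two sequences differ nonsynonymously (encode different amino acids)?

Codon 1: AUG Met / GUC Val — nonsynonymous.
Codon 2: AGG Arg / CCC Pro — nonsynonymous.
Codon 3: AGA Arg / AGA Arg — identical.
Codon 4: GCU Ala / GCC Ala — synonymous.
Codon 5: CUA Leu / CUA Leu — identical.
Codon 6: CUG Leu / AGC Ser — nonsynonymous.
Codon 7: GUC Val / GUC Val — identical.
Codon 8: CAC His / CAC His — identical.
Codon 9: AUC Ile / AUC Ile — identical.
Codon 10: CGU Arg / UAC Tyr — nonsynonymous.
Nonsynonymous differences: 4.

4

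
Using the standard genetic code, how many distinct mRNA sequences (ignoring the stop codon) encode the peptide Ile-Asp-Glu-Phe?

Ile: 3 codons.
Asp: 2 codons.
Glu: 2 codons.
Phe: 2 codons.
3 × 2 × 2 × 2 = 24.

24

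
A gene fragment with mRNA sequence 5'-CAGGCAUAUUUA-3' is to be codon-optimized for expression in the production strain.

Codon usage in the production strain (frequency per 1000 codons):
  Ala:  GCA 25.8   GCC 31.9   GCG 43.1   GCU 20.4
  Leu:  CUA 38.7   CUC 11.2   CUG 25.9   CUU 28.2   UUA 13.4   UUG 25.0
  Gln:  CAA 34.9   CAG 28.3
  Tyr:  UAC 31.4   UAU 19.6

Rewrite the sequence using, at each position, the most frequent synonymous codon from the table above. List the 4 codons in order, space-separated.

CAA GCG UAC CUA

Codon 1 (Gln): best is CAA at 34.9.
Codon 2 (Ala): best is GCG at 43.1.
Codon 3 (Tyr): best is UAC at 31.4.
Codon 4 (Leu): best is CUA at 38.7.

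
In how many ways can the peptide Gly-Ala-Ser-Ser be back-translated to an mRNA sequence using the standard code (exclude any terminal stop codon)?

576

Gly: 4 codons.
Ala: 4 codons.
Ser: 6 codons.
Ser: 6 codons.
4 × 4 × 6 × 6 = 576.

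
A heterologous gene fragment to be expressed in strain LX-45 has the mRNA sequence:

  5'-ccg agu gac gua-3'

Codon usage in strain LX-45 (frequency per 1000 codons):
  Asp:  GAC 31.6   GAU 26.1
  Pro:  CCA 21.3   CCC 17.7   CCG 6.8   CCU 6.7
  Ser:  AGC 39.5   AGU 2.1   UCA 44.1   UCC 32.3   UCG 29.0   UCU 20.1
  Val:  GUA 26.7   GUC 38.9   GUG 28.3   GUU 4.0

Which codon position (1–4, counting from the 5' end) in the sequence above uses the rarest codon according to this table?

Codon 1 CCG (Pro): 6.8 per 1000.
Codon 2 AGU (Ser): 2.1 per 1000.
Codon 3 GAC (Asp): 31.6 per 1000.
Codon 4 GUA (Val): 26.7 per 1000.
Lowest frequency is 2.1 at codon 2.

2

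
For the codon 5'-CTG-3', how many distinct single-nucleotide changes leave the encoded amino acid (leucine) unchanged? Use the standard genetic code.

Position 1: TTG → 1 synonymous.
Position 2: none → 0 synonymous.
Position 3: CTT, CTC, CTA → 3 synonymous.
Total: 1 + 0 + 3 = 4.

4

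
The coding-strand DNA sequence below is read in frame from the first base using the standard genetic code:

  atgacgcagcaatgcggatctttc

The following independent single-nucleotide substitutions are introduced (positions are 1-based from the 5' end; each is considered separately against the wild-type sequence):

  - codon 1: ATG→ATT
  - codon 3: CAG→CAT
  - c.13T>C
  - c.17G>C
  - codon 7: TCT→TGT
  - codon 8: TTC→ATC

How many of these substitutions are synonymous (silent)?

Codon 1: ATG (Met) → ATT (Ile) — missense.
Codon 3: CAG (Gln) → CAT (His) — missense.
Codon 5: TGC (Cys) → CGC (Arg) — missense.
Codon 6: GGA (Gly) → GCA (Ala) — missense.
Codon 7: TCT (Ser) → TGT (Cys) — missense.
Codon 8: TTC (Phe) → ATC (Ile) — missense.
Synonymous: 0 of 6.

0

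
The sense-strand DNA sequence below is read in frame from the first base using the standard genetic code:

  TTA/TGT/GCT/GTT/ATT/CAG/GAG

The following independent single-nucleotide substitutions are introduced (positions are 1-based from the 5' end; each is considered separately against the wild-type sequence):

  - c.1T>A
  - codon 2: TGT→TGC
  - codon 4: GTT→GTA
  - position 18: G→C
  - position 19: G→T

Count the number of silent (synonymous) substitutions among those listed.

Codon 1: TTA (Leu) → ATA (Ile) — missense.
Codon 2: TGT (Cys) → TGC (Cys) — synonymous.
Codon 4: GTT (Val) → GTA (Val) — synonymous.
Codon 6: CAG (Gln) → CAC (His) — missense.
Codon 7: GAG (Glu) → TAG (Stop) — nonsense.
Synonymous: 2 of 5.

2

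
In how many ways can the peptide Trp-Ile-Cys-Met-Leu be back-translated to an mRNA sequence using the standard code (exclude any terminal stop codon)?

Trp: 1 codon.
Ile: 3 codons.
Cys: 2 codons.
Met: 1 codon.
Leu: 6 codons.
1 × 3 × 2 × 1 × 6 = 36.

36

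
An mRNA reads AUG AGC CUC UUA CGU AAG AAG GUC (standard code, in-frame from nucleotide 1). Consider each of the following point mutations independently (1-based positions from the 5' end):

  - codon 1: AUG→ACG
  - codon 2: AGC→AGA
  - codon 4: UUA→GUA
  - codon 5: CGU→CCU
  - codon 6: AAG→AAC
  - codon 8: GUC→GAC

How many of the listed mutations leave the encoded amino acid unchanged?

0

Codon 1: AUG (Met) → ACG (Thr) — missense.
Codon 2: AGC (Ser) → AGA (Arg) — missense.
Codon 4: UUA (Leu) → GUA (Val) — missense.
Codon 5: CGU (Arg) → CCU (Pro) — missense.
Codon 6: AAG (Lys) → AAC (Asn) — missense.
Codon 8: GUC (Val) → GAC (Asp) — missense.
Synonymous: 0 of 6.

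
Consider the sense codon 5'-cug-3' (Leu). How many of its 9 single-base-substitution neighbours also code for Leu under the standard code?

Position 1: UUG → 1 synonymous.
Position 2: none → 0 synonymous.
Position 3: CUU, CUC, CUA → 3 synonymous.
Total: 1 + 0 + 3 = 4.

4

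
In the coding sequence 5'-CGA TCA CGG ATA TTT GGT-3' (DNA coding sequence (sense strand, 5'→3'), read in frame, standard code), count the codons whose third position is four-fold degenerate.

Codon 1 CGA (Arg): third position 4-fold.
Codon 2 TCA (Ser): third position 4-fold.
Codon 3 CGG (Arg): third position 4-fold.
Codon 4 ATA (Ile): third position 3-fold.
Codon 5 TTT (Phe): third position 2-fold.
Codon 6 GGT (Gly): third position 4-fold.
Four-fold degenerate third positions: 4.

4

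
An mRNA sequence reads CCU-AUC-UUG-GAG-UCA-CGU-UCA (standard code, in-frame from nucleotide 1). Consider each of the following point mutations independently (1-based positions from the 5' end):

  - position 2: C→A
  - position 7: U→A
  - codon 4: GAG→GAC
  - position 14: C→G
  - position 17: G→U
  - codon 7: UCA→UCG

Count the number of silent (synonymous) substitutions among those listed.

Codon 1: CCU (Pro) → CAU (His) — missense.
Codon 3: UUG (Leu) → AUG (Met) — missense.
Codon 4: GAG (Glu) → GAC (Asp) — missense.
Codon 5: UCA (Ser) → UGA (Stop) — nonsense.
Codon 6: CGU (Arg) → CUU (Leu) — missense.
Codon 7: UCA (Ser) → UCG (Ser) — synonymous.
Synonymous: 1 of 6.

1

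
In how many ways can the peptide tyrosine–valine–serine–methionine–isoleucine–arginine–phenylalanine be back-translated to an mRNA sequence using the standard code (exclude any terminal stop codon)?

1728

Tyr: 2 codons.
Val: 4 codons.
Ser: 6 codons.
Met: 1 codon.
Ile: 3 codons.
Arg: 6 codons.
Phe: 2 codons.
2 × 4 × 6 × 1 × 3 × 6 × 2 = 1728.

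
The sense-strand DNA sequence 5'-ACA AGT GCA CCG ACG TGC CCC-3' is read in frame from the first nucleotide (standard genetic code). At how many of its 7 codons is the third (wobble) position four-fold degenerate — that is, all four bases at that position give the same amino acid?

5

Codon 1 ACA (Thr): third position 4-fold.
Codon 2 AGT (Ser): third position 2-fold.
Codon 3 GCA (Ala): third position 4-fold.
Codon 4 CCG (Pro): third position 4-fold.
Codon 5 ACG (Thr): third position 4-fold.
Codon 6 TGC (Cys): third position 2-fold.
Codon 7 CCC (Pro): third position 4-fold.
Four-fold degenerate third positions: 5.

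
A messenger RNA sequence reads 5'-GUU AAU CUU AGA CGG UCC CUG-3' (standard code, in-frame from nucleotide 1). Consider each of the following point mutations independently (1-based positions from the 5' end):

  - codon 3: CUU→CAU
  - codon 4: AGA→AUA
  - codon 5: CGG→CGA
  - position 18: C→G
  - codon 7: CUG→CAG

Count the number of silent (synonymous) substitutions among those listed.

2

Codon 3: CUU (Leu) → CAU (His) — missense.
Codon 4: AGA (Arg) → AUA (Ile) — missense.
Codon 5: CGG (Arg) → CGA (Arg) — synonymous.
Codon 6: UCC (Ser) → UCG (Ser) — synonymous.
Codon 7: CUG (Leu) → CAG (Gln) — missense.
Synonymous: 2 of 5.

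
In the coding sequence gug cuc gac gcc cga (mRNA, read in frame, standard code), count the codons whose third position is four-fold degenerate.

4

Codon 1 GUG (Val): third position 4-fold.
Codon 2 CUC (Leu): third position 4-fold.
Codon 3 GAC (Asp): third position 2-fold.
Codon 4 GCC (Ala): third position 4-fold.
Codon 5 CGA (Arg): third position 4-fold.
Four-fold degenerate third positions: 4.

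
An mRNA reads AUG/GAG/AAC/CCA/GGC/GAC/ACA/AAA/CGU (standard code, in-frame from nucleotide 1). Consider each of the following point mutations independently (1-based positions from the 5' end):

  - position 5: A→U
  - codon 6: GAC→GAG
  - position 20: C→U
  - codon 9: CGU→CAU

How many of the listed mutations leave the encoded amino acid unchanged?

Codon 2: GAG (Glu) → GUG (Val) — missense.
Codon 6: GAC (Asp) → GAG (Glu) — missense.
Codon 7: ACA (Thr) → AUA (Ile) — missense.
Codon 9: CGU (Arg) → CAU (His) — missense.
Synonymous: 0 of 4.

0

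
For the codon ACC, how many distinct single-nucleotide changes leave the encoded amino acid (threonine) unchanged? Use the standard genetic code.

3

Position 1: none → 0 synonymous.
Position 2: none → 0 synonymous.
Position 3: ACU, ACA, ACG → 3 synonymous.
Total: 0 + 0 + 3 = 3.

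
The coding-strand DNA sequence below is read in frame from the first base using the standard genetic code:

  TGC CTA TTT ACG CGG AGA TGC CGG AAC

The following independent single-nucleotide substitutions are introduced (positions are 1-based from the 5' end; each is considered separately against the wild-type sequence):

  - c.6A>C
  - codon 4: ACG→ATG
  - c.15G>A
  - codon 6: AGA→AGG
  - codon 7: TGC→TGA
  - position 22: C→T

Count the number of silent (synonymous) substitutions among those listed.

3

Codon 2: CTA (Leu) → CTC (Leu) — synonymous.
Codon 4: ACG (Thr) → ATG (Met) — missense.
Codon 5: CGG (Arg) → CGA (Arg) — synonymous.
Codon 6: AGA (Arg) → AGG (Arg) — synonymous.
Codon 7: TGC (Cys) → TGA (Stop) — nonsense.
Codon 8: CGG (Arg) → TGG (Trp) — missense.
Synonymous: 3 of 6.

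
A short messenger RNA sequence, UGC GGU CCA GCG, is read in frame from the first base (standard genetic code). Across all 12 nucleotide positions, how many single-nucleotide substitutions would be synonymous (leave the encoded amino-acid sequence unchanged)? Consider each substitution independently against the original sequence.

10

Codon 1 (UGC, Cys): 1 synonymous substitution.
Codon 2 (GGU, Gly): 3 synonymous substitutions.
Codon 3 (CCA, Pro): 3 synonymous substitutions.
Codon 4 (GCG, Ala): 3 synonymous substitutions.
Total: 1 + 3 + 3 + 3 = 10.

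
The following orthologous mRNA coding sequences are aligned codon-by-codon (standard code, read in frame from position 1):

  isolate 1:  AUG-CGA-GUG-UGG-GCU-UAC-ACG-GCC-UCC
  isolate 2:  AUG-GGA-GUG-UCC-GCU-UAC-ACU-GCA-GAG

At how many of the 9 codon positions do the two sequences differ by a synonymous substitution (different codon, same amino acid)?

2

Codon 1: AUG Met / AUG Met — identical.
Codon 2: CGA Arg / GGA Gly — nonsynonymous.
Codon 3: GUG Val / GUG Val — identical.
Codon 4: UGG Trp / UCC Ser — nonsynonymous.
Codon 5: GCU Ala / GCU Ala — identical.
Codon 6: UAC Tyr / UAC Tyr — identical.
Codon 7: ACG Thr / ACU Thr — synonymous.
Codon 8: GCC Ala / GCA Ala — synonymous.
Codon 9: UCC Ser / GAG Glu — nonsynonymous.
Synonymous differences: 2.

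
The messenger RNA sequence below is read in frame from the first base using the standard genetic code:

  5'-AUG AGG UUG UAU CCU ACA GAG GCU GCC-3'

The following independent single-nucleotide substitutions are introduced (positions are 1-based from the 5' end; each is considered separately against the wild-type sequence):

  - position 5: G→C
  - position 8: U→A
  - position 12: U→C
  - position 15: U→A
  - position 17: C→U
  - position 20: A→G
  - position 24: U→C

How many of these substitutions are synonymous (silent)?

3

Codon 2: AGG (Arg) → ACG (Thr) — missense.
Codon 3: UUG (Leu) → UAG (Stop) — nonsense.
Codon 4: UAU (Tyr) → UAC (Tyr) — synonymous.
Codon 5: CCU (Pro) → CCA (Pro) — synonymous.
Codon 6: ACA (Thr) → AUA (Ile) — missense.
Codon 7: GAG (Glu) → GGG (Gly) — missense.
Codon 8: GCU (Ala) → GCC (Ala) — synonymous.
Synonymous: 3 of 7.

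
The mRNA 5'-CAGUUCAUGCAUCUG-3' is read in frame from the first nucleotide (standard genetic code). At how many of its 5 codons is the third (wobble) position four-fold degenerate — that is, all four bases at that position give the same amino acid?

1

Codon 1 CAG (Gln): third position 2-fold.
Codon 2 UUC (Phe): third position 2-fold.
Codon 3 AUG (Met): third position 1-fold.
Codon 4 CAU (His): third position 2-fold.
Codon 5 CUG (Leu): third position 4-fold.
Four-fold degenerate third positions: 1.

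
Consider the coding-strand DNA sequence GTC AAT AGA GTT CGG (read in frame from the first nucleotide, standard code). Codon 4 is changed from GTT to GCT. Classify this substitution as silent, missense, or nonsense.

missense

Position 11 falls in codon 4: GTT → Val.
After the substitution the codon is GCT → Ala.
Val ≠ Ala, so this is a missense mutation.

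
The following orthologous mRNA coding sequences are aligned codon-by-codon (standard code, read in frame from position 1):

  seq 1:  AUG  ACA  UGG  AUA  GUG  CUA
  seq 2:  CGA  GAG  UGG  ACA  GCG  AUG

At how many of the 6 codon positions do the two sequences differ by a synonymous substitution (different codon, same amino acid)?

Codon 1: AUG Met / CGA Arg — nonsynonymous.
Codon 2: ACA Thr / GAG Glu — nonsynonymous.
Codon 3: UGG Trp / UGG Trp — identical.
Codon 4: AUA Ile / ACA Thr — nonsynonymous.
Codon 5: GUG Val / GCG Ala — nonsynonymous.
Codon 6: CUA Leu / AUG Met — nonsynonymous.
Synonymous differences: 0.

0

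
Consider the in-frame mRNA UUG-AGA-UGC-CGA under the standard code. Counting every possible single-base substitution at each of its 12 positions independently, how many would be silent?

9

Codon 1 (UUG, Leu): 2 synonymous substitutions.
Codon 2 (AGA, Arg): 2 synonymous substitutions.
Codon 3 (UGC, Cys): 1 synonymous substitution.
Codon 4 (CGA, Arg): 4 synonymous substitutions.
Total: 2 + 2 + 1 + 4 = 9.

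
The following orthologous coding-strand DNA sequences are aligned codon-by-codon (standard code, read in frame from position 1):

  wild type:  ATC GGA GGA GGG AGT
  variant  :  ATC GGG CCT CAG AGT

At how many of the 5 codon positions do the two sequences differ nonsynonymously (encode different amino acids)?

Codon 1: ATC Ile / ATC Ile — identical.
Codon 2: GGA Gly / GGG Gly — synonymous.
Codon 3: GGA Gly / CCT Pro — nonsynonymous.
Codon 4: GGG Gly / CAG Gln — nonsynonymous.
Codon 5: AGT Ser / AGT Ser — identical.
Nonsynonymous differences: 2.

2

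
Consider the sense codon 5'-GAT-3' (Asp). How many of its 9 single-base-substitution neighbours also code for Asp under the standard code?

Position 1: none → 0 synonymous.
Position 2: none → 0 synonymous.
Position 3: GAC → 1 synonymous.
Total: 0 + 0 + 1 = 1.

1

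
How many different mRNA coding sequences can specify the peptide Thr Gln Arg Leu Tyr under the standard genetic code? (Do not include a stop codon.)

Thr: 4 codons.
Gln: 2 codons.
Arg: 6 codons.
Leu: 6 codons.
Tyr: 2 codons.
4 × 2 × 6 × 6 × 2 = 576.

576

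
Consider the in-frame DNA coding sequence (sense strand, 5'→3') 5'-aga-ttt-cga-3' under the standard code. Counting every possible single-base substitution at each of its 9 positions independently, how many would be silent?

Codon 1 (AGA, Arg): 2 synonymous substitutions.
Codon 2 (TTT, Phe): 1 synonymous substitution.
Codon 3 (CGA, Arg): 4 synonymous substitutions.
Total: 2 + 1 + 4 = 7.

7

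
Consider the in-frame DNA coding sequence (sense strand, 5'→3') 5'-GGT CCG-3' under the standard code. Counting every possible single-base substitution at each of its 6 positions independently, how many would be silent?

Codon 1 (GGT, Gly): 3 synonymous substitutions.
Codon 2 (CCG, Pro): 3 synonymous substitutions.
Total: 3 + 3 = 6.

6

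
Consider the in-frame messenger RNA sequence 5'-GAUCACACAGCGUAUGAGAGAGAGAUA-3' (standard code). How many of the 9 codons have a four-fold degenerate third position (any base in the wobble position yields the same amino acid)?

Codon 1 GAU (Asp): third position 2-fold.
Codon 2 CAC (His): third position 2-fold.
Codon 3 ACA (Thr): third position 4-fold.
Codon 4 GCG (Ala): third position 4-fold.
Codon 5 UAU (Tyr): third position 2-fold.
Codon 6 GAG (Glu): third position 2-fold.
Codon 7 AGA (Arg): third position 2-fold.
Codon 8 GAG (Glu): third position 2-fold.
Codon 9 AUA (Ile): third position 3-fold.
Four-fold degenerate third positions: 2.

2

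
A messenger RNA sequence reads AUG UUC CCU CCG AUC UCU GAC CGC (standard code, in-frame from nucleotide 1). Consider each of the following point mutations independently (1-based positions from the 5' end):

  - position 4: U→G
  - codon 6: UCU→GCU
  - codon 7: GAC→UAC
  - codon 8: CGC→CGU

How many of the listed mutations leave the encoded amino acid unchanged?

1

Codon 2: UUC (Phe) → GUC (Val) — missense.
Codon 6: UCU (Ser) → GCU (Ala) — missense.
Codon 7: GAC (Asp) → UAC (Tyr) — missense.
Codon 8: CGC (Arg) → CGU (Arg) — synonymous.
Synonymous: 1 of 4.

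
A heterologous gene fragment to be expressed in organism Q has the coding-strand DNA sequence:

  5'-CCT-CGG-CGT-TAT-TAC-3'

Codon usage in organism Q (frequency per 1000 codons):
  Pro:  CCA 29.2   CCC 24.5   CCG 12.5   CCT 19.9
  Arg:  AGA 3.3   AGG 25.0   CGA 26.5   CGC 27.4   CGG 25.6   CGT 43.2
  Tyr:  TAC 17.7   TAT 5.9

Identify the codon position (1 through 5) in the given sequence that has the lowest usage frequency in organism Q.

Codon 1 CCT (Pro): 19.9 per 1000.
Codon 2 CGG (Arg): 25.6 per 1000.
Codon 3 CGT (Arg): 43.2 per 1000.
Codon 4 TAT (Tyr): 5.9 per 1000.
Codon 5 TAC (Tyr): 17.7 per 1000.
Lowest frequency is 5.9 at codon 4.

4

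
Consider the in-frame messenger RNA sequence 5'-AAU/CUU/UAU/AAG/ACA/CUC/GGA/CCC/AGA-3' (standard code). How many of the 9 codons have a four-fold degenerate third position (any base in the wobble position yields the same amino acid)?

Codon 1 AAU (Asn): third position 2-fold.
Codon 2 CUU (Leu): third position 4-fold.
Codon 3 UAU (Tyr): third position 2-fold.
Codon 4 AAG (Lys): third position 2-fold.
Codon 5 ACA (Thr): third position 4-fold.
Codon 6 CUC (Leu): third position 4-fold.
Codon 7 GGA (Gly): third position 4-fold.
Codon 8 CCC (Pro): third position 4-fold.
Codon 9 AGA (Arg): third position 2-fold.
Four-fold degenerate third positions: 5.

5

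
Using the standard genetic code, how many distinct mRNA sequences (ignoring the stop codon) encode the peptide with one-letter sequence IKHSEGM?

576

Ile: 3 codons.
Lys: 2 codons.
His: 2 codons.
Ser: 6 codons.
Glu: 2 codons.
Gly: 4 codons.
Met: 1 codon.
3 × 2 × 2 × 6 × 2 × 4 × 1 = 576.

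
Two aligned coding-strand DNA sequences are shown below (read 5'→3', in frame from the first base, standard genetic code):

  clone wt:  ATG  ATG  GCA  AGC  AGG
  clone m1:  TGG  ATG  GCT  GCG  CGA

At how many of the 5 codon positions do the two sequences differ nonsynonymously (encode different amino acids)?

2

Codon 1: ATG Met / TGG Trp — nonsynonymous.
Codon 2: ATG Met / ATG Met — identical.
Codon 3: GCA Ala / GCT Ala — synonymous.
Codon 4: AGC Ser / GCG Ala — nonsynonymous.
Codon 5: AGG Arg / CGA Arg — synonymous.
Nonsynonymous differences: 2.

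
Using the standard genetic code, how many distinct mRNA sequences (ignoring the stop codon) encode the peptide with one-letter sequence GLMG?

96

Gly: 4 codons.
Leu: 6 codons.
Met: 1 codon.
Gly: 4 codons.
4 × 6 × 1 × 4 = 96.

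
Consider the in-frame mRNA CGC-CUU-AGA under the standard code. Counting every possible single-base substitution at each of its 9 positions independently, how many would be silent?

8

Codon 1 (CGC, Arg): 3 synonymous substitutions.
Codon 2 (CUU, Leu): 3 synonymous substitutions.
Codon 3 (AGA, Arg): 2 synonymous substitutions.
Total: 3 + 3 + 2 = 8.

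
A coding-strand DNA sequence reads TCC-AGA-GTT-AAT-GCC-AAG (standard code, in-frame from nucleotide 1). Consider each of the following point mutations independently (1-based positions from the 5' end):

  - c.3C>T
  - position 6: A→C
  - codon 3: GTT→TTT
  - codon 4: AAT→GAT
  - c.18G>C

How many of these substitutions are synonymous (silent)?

Codon 1: TCC (Ser) → TCT (Ser) — synonymous.
Codon 2: AGA (Arg) → AGC (Ser) — missense.
Codon 3: GTT (Val) → TTT (Phe) — missense.
Codon 4: AAT (Asn) → GAT (Asp) — missense.
Codon 6: AAG (Lys) → AAC (Asn) — missense.
Synonymous: 1 of 5.

1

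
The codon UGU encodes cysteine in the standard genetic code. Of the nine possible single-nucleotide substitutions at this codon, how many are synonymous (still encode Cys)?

1

Position 1: none → 0 synonymous.
Position 2: none → 0 synonymous.
Position 3: UGC → 1 synonymous.
Total: 0 + 0 + 1 = 1.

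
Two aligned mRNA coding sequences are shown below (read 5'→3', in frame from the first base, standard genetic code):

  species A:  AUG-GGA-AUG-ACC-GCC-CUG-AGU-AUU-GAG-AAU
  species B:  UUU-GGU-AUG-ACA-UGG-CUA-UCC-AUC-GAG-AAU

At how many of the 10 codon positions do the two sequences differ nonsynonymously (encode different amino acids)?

Codon 1: AUG Met / UUU Phe — nonsynonymous.
Codon 2: GGA Gly / GGU Gly — synonymous.
Codon 3: AUG Met / AUG Met — identical.
Codon 4: ACC Thr / ACA Thr — synonymous.
Codon 5: GCC Ala / UGG Trp — nonsynonymous.
Codon 6: CUG Leu / CUA Leu — synonymous.
Codon 7: AGU Ser / UCC Ser — synonymous.
Codon 8: AUU Ile / AUC Ile — synonymous.
Codon 9: GAG Glu / GAG Glu — identical.
Codon 10: AAU Asn / AAU Asn — identical.
Nonsynonymous differences: 2.

2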